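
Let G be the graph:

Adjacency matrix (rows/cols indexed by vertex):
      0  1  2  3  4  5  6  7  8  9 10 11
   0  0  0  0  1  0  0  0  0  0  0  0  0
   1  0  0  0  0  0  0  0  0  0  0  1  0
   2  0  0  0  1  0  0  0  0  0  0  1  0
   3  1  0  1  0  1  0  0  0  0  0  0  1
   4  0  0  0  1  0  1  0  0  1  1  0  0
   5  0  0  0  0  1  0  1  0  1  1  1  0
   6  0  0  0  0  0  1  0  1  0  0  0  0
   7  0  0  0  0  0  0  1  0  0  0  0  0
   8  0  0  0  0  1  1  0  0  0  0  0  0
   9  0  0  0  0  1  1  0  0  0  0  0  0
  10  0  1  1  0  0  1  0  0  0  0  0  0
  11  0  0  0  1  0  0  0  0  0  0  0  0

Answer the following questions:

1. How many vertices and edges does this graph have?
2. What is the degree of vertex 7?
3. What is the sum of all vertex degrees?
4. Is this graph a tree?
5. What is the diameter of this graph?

Count: 12 vertices, 14 edges.
Vertex 7 has neighbors [6], degree = 1.
Handshaking lemma: 2 * 14 = 28.
A tree on 12 vertices has 11 edges. This graph has 14 edges (3 extra). Not a tree.
Diameter (longest shortest path) = 5.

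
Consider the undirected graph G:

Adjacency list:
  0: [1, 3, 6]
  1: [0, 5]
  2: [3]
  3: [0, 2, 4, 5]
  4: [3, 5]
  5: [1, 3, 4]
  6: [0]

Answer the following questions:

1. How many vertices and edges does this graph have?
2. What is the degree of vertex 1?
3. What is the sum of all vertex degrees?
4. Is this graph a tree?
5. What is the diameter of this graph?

Count: 7 vertices, 8 edges.
Vertex 1 has neighbors [0, 5], degree = 2.
Handshaking lemma: 2 * 8 = 16.
A tree on 7 vertices has 6 edges. This graph has 8 edges (2 extra). Not a tree.
Diameter (longest shortest path) = 3.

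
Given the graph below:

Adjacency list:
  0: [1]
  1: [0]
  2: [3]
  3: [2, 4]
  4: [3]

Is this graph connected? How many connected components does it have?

Checking connectivity: the graph has 2 connected component(s).
Components: [[0, 1], [2, 3, 4]]. The graph is NOT connected.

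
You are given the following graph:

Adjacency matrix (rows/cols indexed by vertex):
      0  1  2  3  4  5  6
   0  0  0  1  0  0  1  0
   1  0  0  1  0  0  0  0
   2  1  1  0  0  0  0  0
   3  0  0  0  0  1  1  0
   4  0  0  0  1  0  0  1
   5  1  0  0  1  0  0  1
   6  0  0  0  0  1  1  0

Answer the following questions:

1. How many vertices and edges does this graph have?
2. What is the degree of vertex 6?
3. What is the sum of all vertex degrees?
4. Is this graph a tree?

Count: 7 vertices, 7 edges.
Vertex 6 has neighbors [4, 5], degree = 2.
Handshaking lemma: 2 * 7 = 14.
A tree on 7 vertices has 6 edges. This graph has 7 edges (1 extra). Not a tree.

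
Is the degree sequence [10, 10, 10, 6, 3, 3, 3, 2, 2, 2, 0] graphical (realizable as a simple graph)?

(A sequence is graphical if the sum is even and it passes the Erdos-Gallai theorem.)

Sum of degrees = 51. Sum is odd, so the sequence is NOT graphical.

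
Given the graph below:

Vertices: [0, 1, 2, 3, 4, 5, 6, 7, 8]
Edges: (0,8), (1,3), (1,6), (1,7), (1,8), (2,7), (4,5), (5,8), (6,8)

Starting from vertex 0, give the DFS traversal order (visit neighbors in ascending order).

DFS from vertex 0 (neighbors processed in ascending order):
Visit order: 0, 8, 1, 3, 6, 7, 2, 5, 4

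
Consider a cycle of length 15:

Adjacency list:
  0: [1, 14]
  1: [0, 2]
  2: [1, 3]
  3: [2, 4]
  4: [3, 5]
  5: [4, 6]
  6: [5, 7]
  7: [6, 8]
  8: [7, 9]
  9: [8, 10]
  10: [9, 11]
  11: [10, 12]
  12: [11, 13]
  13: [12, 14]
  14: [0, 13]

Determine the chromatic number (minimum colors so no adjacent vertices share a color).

This is an odd cycle (C_15). Odd cycles are not bipartite (any 2-coloring forces two adjacent vertices to match), and 3 colors suffice.
Chromatic number = 3.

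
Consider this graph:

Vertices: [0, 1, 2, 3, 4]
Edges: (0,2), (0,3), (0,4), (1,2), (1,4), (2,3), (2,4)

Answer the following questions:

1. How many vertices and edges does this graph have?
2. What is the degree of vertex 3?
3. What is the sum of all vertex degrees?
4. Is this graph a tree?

Count: 5 vertices, 7 edges.
Vertex 3 has neighbors [0, 2], degree = 2.
Handshaking lemma: 2 * 7 = 14.
A tree on 5 vertices has 4 edges. This graph has 7 edges (3 extra). Not a tree.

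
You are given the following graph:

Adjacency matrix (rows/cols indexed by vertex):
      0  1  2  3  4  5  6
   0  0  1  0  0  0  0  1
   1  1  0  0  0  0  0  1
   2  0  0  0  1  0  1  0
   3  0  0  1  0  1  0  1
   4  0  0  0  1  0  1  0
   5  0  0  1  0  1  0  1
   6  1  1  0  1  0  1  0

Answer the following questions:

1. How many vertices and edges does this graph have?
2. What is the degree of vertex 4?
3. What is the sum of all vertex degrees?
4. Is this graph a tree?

Count: 7 vertices, 9 edges.
Vertex 4 has neighbors [3, 5], degree = 2.
Handshaking lemma: 2 * 9 = 18.
A tree on 7 vertices has 6 edges. This graph has 9 edges (3 extra). Not a tree.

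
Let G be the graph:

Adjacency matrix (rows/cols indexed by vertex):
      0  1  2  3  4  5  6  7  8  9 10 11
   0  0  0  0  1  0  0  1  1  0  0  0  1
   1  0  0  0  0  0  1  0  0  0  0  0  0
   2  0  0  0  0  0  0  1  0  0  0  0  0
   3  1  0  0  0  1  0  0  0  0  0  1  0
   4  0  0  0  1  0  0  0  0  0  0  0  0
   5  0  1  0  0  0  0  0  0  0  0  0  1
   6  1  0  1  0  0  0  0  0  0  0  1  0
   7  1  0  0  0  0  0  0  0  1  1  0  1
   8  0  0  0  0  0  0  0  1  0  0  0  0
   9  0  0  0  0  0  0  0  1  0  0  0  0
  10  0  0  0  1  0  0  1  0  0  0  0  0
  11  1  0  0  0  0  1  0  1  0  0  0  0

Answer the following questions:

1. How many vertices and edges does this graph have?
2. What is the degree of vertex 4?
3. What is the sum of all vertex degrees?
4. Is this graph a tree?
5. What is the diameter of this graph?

Count: 12 vertices, 13 edges.
Vertex 4 has neighbors [3], degree = 1.
Handshaking lemma: 2 * 13 = 26.
A tree on 12 vertices has 11 edges. This graph has 13 edges (2 extra). Not a tree.
Diameter (longest shortest path) = 5.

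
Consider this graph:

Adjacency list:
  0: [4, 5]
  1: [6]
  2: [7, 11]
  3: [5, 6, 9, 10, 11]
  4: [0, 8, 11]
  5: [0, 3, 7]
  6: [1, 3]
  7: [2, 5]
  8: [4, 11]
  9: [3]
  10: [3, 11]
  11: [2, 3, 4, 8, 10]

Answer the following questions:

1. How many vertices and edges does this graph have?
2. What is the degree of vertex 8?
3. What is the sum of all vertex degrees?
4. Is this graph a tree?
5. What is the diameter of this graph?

Count: 12 vertices, 15 edges.
Vertex 8 has neighbors [4, 11], degree = 2.
Handshaking lemma: 2 * 15 = 30.
A tree on 12 vertices has 11 edges. This graph has 15 edges (4 extra). Not a tree.
Diameter (longest shortest path) = 4.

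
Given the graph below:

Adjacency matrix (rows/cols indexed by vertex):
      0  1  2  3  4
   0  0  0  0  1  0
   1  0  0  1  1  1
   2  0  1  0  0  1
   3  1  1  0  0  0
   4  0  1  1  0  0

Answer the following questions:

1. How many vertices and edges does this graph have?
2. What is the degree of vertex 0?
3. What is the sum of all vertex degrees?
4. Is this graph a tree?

Count: 5 vertices, 5 edges.
Vertex 0 has neighbors [3], degree = 1.
Handshaking lemma: 2 * 5 = 10.
A tree on 5 vertices has 4 edges. This graph has 5 edges (1 extra). Not a tree.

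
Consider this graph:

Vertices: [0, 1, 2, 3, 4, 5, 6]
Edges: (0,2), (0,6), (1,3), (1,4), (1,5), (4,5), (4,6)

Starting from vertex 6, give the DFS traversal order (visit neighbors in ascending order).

DFS from vertex 6 (neighbors processed in ascending order):
Visit order: 6, 0, 2, 4, 1, 3, 5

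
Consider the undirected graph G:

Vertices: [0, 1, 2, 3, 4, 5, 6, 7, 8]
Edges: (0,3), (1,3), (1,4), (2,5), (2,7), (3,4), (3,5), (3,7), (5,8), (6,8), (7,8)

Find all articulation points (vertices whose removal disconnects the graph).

An articulation point is a vertex whose removal disconnects the graph.
Articulation points: [3, 8]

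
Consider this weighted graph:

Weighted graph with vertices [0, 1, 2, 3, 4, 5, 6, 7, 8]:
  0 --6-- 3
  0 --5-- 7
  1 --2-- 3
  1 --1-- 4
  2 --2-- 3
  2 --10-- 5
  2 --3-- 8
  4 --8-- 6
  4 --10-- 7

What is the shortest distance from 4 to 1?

Using Dijkstra's algorithm from vertex 4:
Shortest path: 4 -> 1
Total weight: 1 = 1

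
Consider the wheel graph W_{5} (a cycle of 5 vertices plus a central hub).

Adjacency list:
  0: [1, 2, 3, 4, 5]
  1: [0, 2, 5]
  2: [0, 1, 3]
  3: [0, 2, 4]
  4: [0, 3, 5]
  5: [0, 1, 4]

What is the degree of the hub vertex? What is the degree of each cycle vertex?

The hub connects to all 5 cycle vertices, so deg(hub) = 5.
Each cycle vertex connects to 2 neighbors on the cycle plus the hub, so deg(cycle vertex) = 3.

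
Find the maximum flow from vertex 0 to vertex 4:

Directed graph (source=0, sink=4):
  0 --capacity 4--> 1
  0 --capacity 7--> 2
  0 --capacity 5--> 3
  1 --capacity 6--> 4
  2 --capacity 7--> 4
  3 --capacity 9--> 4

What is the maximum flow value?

Computing max flow:
  Flow on (0->1): 4/4
  Flow on (0->2): 7/7
  Flow on (0->3): 5/5
  Flow on (1->4): 4/6
  Flow on (2->4): 7/7
  Flow on (3->4): 5/9
Maximum flow = 16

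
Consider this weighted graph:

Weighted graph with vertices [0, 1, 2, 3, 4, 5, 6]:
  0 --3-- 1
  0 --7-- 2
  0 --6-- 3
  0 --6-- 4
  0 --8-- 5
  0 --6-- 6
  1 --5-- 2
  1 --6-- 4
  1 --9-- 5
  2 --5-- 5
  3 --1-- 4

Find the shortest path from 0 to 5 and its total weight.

Using Dijkstra's algorithm from vertex 0:
Shortest path: 0 -> 5
Total weight: 8 = 8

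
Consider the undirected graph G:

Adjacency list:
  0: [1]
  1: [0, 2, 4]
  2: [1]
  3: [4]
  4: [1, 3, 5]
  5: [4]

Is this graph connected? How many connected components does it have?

Checking connectivity: the graph has 1 connected component(s).
All vertices are reachable from each other. The graph IS connected.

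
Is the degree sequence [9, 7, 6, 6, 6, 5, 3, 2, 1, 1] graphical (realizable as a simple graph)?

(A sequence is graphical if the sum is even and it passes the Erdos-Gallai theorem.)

Sum of degrees = 46. Sum is even but fails Erdos-Gallai. The sequence is NOT graphical.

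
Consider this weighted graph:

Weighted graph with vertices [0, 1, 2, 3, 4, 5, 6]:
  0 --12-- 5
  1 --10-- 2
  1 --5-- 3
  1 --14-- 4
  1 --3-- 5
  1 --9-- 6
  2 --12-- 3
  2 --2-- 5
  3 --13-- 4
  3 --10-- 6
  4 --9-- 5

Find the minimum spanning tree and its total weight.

Applying Kruskal's algorithm (sort edges by weight, add if no cycle):
  Add (2,5) w=2
  Add (1,5) w=3
  Add (1,3) w=5
  Add (1,6) w=9
  Add (4,5) w=9
  Skip (1,2) w=10 (creates cycle)
  Skip (3,6) w=10 (creates cycle)
  Add (0,5) w=12
  Skip (2,3) w=12 (creates cycle)
  Skip (3,4) w=13 (creates cycle)
  Skip (1,4) w=14 (creates cycle)
MST weight = 40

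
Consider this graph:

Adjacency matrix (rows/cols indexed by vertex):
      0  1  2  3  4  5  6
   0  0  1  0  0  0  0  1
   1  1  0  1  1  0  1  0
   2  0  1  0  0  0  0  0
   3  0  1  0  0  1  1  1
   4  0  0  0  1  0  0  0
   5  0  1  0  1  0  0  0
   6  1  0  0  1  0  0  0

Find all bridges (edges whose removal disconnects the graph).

A bridge is an edge whose removal increases the number of connected components.
Bridges found: (1,2), (3,4)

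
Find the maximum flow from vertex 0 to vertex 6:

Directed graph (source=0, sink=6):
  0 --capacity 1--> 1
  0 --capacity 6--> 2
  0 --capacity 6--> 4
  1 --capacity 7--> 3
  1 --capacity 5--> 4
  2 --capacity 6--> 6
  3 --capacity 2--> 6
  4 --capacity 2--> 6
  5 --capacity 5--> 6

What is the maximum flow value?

Computing max flow:
  Flow on (0->1): 1/1
  Flow on (0->2): 6/6
  Flow on (0->4): 2/6
  Flow on (1->3): 1/7
  Flow on (2->6): 6/6
  Flow on (3->6): 1/2
  Flow on (4->6): 2/2
Maximum flow = 9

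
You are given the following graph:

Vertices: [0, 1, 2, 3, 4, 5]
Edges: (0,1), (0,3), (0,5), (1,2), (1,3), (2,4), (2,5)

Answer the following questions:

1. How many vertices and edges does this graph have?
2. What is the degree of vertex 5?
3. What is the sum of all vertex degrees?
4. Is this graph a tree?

Count: 6 vertices, 7 edges.
Vertex 5 has neighbors [0, 2], degree = 2.
Handshaking lemma: 2 * 7 = 14.
A tree on 6 vertices has 5 edges. This graph has 7 edges (2 extra). Not a tree.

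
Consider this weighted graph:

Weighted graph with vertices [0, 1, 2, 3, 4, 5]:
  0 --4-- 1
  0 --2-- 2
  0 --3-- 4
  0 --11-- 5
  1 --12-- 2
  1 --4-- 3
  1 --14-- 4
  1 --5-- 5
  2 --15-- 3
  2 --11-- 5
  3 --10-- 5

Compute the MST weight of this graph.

Applying Kruskal's algorithm (sort edges by weight, add if no cycle):
  Add (0,2) w=2
  Add (0,4) w=3
  Add (0,1) w=4
  Add (1,3) w=4
  Add (1,5) w=5
  Skip (3,5) w=10 (creates cycle)
  Skip (0,5) w=11 (creates cycle)
  Skip (2,5) w=11 (creates cycle)
  Skip (1,2) w=12 (creates cycle)
  Skip (1,4) w=14 (creates cycle)
  Skip (2,3) w=15 (creates cycle)
MST weight = 18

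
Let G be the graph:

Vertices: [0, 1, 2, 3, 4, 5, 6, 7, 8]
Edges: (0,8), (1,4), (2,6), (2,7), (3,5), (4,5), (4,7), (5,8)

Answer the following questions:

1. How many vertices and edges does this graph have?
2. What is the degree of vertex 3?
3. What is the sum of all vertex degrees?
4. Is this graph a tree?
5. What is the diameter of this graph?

Count: 9 vertices, 8 edges.
Vertex 3 has neighbors [5], degree = 1.
Handshaking lemma: 2 * 8 = 16.
A graph is a tree iff it is connected and has exactly n-1 edges. This graph is connected (all 9 vertices in one component) and has 9-1 = 8 edges. It is a tree.
Diameter (longest shortest path) = 6.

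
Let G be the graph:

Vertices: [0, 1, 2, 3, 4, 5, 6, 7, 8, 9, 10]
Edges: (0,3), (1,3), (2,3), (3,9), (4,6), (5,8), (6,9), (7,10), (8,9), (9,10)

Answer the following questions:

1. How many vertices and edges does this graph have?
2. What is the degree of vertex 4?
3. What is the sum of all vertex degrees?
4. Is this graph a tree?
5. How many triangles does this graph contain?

Count: 11 vertices, 10 edges.
Vertex 4 has neighbors [6], degree = 1.
Handshaking lemma: 2 * 10 = 20.
A graph is a tree iff it is connected and has exactly n-1 edges. This graph is connected (all 11 vertices in one component) and has 11-1 = 10 edges. It is a tree.
Number of triangles = 0.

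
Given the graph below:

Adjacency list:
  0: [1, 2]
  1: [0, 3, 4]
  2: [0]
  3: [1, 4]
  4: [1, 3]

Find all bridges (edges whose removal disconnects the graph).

A bridge is an edge whose removal increases the number of connected components.
Bridges found: (0,1), (0,2)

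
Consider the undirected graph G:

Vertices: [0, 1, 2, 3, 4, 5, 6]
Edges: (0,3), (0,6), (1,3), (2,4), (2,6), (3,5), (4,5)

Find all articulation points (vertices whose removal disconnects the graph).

An articulation point is a vertex whose removal disconnects the graph.
Articulation points: [3]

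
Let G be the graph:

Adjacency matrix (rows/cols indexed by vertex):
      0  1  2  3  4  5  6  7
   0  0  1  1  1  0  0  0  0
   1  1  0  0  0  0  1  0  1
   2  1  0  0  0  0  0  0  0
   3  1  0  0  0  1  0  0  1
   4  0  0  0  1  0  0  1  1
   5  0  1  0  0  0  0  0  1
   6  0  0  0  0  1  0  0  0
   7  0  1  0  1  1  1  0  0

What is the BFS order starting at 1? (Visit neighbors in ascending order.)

BFS from vertex 1 (neighbors processed in ascending order):
Visit order: 1, 0, 5, 7, 2, 3, 4, 6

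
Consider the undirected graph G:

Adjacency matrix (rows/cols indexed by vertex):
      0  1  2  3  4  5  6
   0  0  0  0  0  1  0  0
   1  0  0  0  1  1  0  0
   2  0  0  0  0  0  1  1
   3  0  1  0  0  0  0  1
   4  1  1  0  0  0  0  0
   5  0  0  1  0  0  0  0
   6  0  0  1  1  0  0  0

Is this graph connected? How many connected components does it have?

Checking connectivity: the graph has 1 connected component(s).
All vertices are reachable from each other. The graph IS connected.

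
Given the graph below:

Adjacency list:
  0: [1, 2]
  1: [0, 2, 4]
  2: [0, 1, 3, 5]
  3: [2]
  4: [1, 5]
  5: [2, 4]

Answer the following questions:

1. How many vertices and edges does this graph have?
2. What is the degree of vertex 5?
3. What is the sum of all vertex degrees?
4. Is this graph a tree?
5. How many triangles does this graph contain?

Count: 6 vertices, 7 edges.
Vertex 5 has neighbors [2, 4], degree = 2.
Handshaking lemma: 2 * 7 = 14.
A tree on 6 vertices has 5 edges. This graph has 7 edges (2 extra). Not a tree.
Number of triangles = 1.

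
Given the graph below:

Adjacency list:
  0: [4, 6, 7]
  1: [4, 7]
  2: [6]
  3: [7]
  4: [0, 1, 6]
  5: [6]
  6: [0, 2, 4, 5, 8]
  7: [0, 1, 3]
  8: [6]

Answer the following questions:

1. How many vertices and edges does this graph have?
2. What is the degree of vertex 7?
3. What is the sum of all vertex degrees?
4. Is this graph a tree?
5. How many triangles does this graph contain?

Count: 9 vertices, 10 edges.
Vertex 7 has neighbors [0, 1, 3], degree = 3.
Handshaking lemma: 2 * 10 = 20.
A tree on 9 vertices has 8 edges. This graph has 10 edges (2 extra). Not a tree.
Number of triangles = 1.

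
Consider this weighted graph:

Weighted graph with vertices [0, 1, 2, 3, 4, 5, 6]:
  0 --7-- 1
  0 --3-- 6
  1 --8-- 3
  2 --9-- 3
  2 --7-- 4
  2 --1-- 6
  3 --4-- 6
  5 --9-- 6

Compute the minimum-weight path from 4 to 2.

Using Dijkstra's algorithm from vertex 4:
Shortest path: 4 -> 2
Total weight: 7 = 7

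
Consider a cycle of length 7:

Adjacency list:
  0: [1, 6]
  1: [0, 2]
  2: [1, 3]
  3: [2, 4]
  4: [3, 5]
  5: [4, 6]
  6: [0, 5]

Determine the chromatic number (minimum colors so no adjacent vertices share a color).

This is an odd cycle (C_7). Odd cycles are not bipartite (any 2-coloring forces two adjacent vertices to match), and 3 colors suffice.
Chromatic number = 3.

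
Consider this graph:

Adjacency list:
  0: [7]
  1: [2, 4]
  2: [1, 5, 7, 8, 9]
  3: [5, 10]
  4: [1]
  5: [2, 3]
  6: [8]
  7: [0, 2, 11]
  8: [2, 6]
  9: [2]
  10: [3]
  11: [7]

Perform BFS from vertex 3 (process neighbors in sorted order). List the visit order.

BFS from vertex 3 (neighbors processed in ascending order):
Visit order: 3, 5, 10, 2, 1, 7, 8, 9, 4, 0, 11, 6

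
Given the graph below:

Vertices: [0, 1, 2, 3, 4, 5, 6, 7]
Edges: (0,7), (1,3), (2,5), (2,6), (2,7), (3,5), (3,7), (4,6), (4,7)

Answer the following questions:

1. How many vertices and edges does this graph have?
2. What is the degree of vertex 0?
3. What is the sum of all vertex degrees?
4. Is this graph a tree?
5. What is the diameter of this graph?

Count: 8 vertices, 9 edges.
Vertex 0 has neighbors [7], degree = 1.
Handshaking lemma: 2 * 9 = 18.
A tree on 8 vertices has 7 edges. This graph has 9 edges (2 extra). Not a tree.
Diameter (longest shortest path) = 4.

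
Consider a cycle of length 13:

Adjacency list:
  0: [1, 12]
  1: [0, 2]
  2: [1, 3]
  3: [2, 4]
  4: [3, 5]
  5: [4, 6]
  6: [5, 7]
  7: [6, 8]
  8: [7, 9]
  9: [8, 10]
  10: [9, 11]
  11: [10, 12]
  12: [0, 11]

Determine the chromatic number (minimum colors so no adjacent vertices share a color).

This is an odd cycle (C_13). Odd cycles are not bipartite (any 2-coloring forces two adjacent vertices to match), and 3 colors suffice.
Chromatic number = 3.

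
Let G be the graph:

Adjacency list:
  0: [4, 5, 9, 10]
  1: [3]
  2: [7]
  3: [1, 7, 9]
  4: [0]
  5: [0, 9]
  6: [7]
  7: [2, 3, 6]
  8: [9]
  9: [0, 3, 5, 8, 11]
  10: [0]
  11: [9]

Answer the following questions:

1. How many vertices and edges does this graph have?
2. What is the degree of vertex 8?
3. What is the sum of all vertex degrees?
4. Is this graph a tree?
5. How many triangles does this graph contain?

Count: 12 vertices, 12 edges.
Vertex 8 has neighbors [9], degree = 1.
Handshaking lemma: 2 * 12 = 24.
A tree on 12 vertices has 11 edges. This graph has 12 edges (1 extra). Not a tree.
Number of triangles = 1.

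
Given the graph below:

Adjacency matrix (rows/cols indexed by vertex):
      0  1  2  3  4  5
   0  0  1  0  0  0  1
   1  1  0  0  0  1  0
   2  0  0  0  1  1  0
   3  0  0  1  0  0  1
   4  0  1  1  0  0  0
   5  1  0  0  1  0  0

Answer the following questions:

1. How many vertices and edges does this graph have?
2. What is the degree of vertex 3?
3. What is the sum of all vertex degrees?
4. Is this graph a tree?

Count: 6 vertices, 6 edges.
Vertex 3 has neighbors [2, 5], degree = 2.
Handshaking lemma: 2 * 6 = 12.
A tree on 6 vertices has 5 edges. This graph has 6 edges (1 extra). Not a tree.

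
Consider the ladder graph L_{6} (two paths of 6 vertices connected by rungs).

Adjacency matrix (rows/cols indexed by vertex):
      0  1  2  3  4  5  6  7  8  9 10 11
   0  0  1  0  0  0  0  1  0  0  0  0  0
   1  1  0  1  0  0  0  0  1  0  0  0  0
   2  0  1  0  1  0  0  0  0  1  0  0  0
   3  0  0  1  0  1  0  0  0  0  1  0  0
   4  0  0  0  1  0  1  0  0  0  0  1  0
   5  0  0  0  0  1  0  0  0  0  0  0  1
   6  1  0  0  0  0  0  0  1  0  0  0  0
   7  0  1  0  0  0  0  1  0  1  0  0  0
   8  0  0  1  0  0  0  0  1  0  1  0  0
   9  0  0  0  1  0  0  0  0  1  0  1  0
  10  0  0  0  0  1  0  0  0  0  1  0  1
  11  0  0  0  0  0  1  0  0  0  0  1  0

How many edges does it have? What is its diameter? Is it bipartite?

Ladder graph L_{6}: 6 rungs + 2 * (6-1) path edges = 6 + 10 = 16 edges.
Diameter = 6.
Ladder graphs are bipartite (alternating coloring along each path).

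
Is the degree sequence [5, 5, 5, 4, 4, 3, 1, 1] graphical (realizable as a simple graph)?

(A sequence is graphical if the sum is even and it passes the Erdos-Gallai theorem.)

Sum of degrees = 28. Sum is even and passes Erdos-Gallai. The sequence IS graphical.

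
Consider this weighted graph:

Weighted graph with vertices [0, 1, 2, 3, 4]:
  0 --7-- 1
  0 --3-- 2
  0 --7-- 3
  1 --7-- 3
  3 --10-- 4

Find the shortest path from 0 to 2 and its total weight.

Using Dijkstra's algorithm from vertex 0:
Shortest path: 0 -> 2
Total weight: 3 = 3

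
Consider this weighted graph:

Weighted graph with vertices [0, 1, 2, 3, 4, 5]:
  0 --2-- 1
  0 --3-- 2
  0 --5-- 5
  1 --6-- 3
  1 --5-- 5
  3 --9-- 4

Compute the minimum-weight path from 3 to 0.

Using Dijkstra's algorithm from vertex 3:
Shortest path: 3 -> 1 -> 0
Total weight: 6 + 2 = 8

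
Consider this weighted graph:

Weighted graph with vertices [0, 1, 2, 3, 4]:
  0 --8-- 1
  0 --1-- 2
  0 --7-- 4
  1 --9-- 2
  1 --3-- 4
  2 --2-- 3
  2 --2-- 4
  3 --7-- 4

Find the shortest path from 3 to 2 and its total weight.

Using Dijkstra's algorithm from vertex 3:
Shortest path: 3 -> 2
Total weight: 2 = 2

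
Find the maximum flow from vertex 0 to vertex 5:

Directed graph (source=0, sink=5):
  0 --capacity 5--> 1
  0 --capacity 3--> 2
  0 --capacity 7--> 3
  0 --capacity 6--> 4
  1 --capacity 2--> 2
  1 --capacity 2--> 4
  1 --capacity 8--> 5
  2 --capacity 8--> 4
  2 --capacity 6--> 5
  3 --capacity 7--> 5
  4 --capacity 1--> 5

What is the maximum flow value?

Computing max flow:
  Flow on (0->1): 5/5
  Flow on (0->2): 3/3
  Flow on (0->3): 7/7
  Flow on (0->4): 1/6
  Flow on (1->5): 5/8
  Flow on (2->5): 3/6
  Flow on (3->5): 7/7
  Flow on (4->5): 1/1
Maximum flow = 16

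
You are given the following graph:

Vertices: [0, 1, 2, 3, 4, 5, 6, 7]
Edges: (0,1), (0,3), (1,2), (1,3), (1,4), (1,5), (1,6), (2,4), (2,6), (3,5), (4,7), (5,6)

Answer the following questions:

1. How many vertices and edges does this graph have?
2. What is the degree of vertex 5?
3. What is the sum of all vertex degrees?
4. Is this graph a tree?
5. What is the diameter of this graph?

Count: 8 vertices, 12 edges.
Vertex 5 has neighbors [1, 3, 6], degree = 3.
Handshaking lemma: 2 * 12 = 24.
A tree on 8 vertices has 7 edges. This graph has 12 edges (5 extra). Not a tree.
Diameter (longest shortest path) = 3.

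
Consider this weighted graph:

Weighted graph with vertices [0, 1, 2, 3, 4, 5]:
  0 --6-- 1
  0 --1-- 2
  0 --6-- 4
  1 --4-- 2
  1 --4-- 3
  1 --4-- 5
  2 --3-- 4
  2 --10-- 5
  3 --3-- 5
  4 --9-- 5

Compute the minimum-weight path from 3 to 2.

Using Dijkstra's algorithm from vertex 3:
Shortest path: 3 -> 1 -> 2
Total weight: 4 + 4 = 8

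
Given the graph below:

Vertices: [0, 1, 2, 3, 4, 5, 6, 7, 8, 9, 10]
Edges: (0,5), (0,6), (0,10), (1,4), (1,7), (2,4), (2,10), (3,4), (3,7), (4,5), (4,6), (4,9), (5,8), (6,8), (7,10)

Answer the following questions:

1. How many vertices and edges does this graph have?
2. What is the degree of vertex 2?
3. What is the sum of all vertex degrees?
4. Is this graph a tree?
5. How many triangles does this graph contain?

Count: 11 vertices, 15 edges.
Vertex 2 has neighbors [4, 10], degree = 2.
Handshaking lemma: 2 * 15 = 30.
A tree on 11 vertices has 10 edges. This graph has 15 edges (5 extra). Not a tree.
Number of triangles = 0.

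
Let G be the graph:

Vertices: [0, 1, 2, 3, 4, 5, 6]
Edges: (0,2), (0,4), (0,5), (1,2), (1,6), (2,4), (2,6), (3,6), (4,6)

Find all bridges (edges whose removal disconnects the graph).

A bridge is an edge whose removal increases the number of connected components.
Bridges found: (0,5), (3,6)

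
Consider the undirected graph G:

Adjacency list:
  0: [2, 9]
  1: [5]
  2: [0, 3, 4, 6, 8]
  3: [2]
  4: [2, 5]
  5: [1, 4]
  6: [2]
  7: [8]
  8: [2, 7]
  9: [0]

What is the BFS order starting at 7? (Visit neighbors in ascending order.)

BFS from vertex 7 (neighbors processed in ascending order):
Visit order: 7, 8, 2, 0, 3, 4, 6, 9, 5, 1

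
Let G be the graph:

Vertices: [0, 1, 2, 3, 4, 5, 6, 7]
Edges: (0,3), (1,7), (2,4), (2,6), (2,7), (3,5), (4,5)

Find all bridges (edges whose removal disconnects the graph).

A bridge is an edge whose removal increases the number of connected components.
Bridges found: (0,3), (1,7), (2,4), (2,6), (2,7), (3,5), (4,5)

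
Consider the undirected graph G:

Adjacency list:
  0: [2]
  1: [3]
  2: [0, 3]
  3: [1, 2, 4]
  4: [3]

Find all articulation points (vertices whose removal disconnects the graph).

An articulation point is a vertex whose removal disconnects the graph.
Articulation points: [2, 3]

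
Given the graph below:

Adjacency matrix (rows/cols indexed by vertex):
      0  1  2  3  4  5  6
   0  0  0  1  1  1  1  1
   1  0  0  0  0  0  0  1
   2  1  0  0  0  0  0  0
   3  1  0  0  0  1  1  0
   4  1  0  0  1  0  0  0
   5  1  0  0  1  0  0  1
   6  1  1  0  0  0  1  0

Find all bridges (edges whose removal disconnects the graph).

A bridge is an edge whose removal increases the number of connected components.
Bridges found: (0,2), (1,6)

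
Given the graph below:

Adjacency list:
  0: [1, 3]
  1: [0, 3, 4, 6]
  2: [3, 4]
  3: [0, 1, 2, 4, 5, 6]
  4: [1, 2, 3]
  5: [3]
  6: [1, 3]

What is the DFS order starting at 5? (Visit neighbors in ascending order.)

DFS from vertex 5 (neighbors processed in ascending order):
Visit order: 5, 3, 0, 1, 4, 2, 6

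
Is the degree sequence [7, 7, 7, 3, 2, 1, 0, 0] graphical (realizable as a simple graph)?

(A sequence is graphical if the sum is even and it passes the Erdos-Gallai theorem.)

Sum of degrees = 27. Sum is odd, so the sequence is NOT graphical.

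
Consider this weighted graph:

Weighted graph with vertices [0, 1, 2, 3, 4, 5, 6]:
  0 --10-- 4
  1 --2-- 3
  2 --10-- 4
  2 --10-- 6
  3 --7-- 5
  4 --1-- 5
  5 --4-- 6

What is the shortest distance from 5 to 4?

Using Dijkstra's algorithm from vertex 5:
Shortest path: 5 -> 4
Total weight: 1 = 1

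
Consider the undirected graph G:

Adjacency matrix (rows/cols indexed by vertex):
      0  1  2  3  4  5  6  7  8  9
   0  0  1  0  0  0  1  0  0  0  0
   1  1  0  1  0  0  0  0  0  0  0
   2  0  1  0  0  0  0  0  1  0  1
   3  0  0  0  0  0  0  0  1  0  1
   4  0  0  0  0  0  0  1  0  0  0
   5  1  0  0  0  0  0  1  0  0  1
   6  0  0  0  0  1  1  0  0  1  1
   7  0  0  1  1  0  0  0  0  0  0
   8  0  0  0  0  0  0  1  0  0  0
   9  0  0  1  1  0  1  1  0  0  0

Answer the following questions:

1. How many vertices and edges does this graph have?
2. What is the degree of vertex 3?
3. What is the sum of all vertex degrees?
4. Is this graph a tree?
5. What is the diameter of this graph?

Count: 10 vertices, 12 edges.
Vertex 3 has neighbors [7, 9], degree = 2.
Handshaking lemma: 2 * 12 = 24.
A tree on 10 vertices has 9 edges. This graph has 12 edges (3 extra). Not a tree.
Diameter (longest shortest path) = 4.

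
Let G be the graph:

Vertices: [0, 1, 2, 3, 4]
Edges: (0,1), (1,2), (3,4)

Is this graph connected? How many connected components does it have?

Checking connectivity: the graph has 2 connected component(s).
Components: [[0, 1, 2], [3, 4]]. The graph is NOT connected.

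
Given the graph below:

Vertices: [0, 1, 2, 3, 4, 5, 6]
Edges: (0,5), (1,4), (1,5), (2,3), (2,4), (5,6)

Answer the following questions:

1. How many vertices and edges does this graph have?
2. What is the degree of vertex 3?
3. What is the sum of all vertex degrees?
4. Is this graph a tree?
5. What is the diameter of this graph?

Count: 7 vertices, 6 edges.
Vertex 3 has neighbors [2], degree = 1.
Handshaking lemma: 2 * 6 = 12.
A graph is a tree iff it is connected and has exactly n-1 edges. This graph is connected (all 7 vertices in one component) and has 7-1 = 6 edges. It is a tree.
Diameter (longest shortest path) = 5.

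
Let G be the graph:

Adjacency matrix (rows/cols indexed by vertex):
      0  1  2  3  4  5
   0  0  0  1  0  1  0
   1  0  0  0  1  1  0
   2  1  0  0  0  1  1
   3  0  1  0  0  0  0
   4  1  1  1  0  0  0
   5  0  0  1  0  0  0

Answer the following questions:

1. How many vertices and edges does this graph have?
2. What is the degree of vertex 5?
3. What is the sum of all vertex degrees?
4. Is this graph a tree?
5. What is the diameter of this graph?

Count: 6 vertices, 6 edges.
Vertex 5 has neighbors [2], degree = 1.
Handshaking lemma: 2 * 6 = 12.
A tree on 6 vertices has 5 edges. This graph has 6 edges (1 extra). Not a tree.
Diameter (longest shortest path) = 4.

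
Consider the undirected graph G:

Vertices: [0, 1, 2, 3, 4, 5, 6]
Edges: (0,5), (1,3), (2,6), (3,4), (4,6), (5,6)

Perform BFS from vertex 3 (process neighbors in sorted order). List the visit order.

BFS from vertex 3 (neighbors processed in ascending order):
Visit order: 3, 1, 4, 6, 2, 5, 0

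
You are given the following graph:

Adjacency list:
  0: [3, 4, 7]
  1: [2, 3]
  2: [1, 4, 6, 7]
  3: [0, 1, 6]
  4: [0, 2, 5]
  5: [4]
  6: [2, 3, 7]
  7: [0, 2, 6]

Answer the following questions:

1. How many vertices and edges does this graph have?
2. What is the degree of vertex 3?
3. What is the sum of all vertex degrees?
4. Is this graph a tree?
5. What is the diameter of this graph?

Count: 8 vertices, 11 edges.
Vertex 3 has neighbors [0, 1, 6], degree = 3.
Handshaking lemma: 2 * 11 = 22.
A tree on 8 vertices has 7 edges. This graph has 11 edges (4 extra). Not a tree.
Diameter (longest shortest path) = 3.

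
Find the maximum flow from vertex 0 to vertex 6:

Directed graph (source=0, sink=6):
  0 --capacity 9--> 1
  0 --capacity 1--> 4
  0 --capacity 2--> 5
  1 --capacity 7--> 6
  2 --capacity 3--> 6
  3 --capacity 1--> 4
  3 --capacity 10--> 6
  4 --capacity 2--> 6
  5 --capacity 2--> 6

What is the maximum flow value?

Computing max flow:
  Flow on (0->1): 7/9
  Flow on (0->4): 1/1
  Flow on (0->5): 2/2
  Flow on (1->6): 7/7
  Flow on (4->6): 1/2
  Flow on (5->6): 2/2
Maximum flow = 10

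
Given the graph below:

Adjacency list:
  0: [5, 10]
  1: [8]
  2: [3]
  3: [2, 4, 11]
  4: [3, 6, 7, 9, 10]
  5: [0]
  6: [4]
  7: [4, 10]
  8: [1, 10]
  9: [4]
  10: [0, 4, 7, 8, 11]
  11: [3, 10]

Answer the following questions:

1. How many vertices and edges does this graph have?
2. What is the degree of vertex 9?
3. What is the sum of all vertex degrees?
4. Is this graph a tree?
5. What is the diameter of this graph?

Count: 12 vertices, 13 edges.
Vertex 9 has neighbors [4], degree = 1.
Handshaking lemma: 2 * 13 = 26.
A tree on 12 vertices has 11 edges. This graph has 13 edges (2 extra). Not a tree.
Diameter (longest shortest path) = 5.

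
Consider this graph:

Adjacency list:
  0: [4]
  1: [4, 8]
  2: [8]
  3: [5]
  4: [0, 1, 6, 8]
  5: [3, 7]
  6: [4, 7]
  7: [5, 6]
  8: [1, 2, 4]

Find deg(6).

Vertex 6 has neighbors [4, 7], so deg(6) = 2.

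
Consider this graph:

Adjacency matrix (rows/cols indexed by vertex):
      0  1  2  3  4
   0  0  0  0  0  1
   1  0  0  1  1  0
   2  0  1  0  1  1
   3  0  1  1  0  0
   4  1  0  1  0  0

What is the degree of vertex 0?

Vertex 0 has neighbors [4], so deg(0) = 1.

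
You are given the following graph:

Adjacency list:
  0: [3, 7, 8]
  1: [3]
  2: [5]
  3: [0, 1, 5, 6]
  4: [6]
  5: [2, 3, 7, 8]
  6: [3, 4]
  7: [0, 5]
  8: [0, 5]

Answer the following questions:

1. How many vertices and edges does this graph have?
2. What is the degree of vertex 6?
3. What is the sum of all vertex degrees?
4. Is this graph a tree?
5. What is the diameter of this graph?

Count: 9 vertices, 10 edges.
Vertex 6 has neighbors [3, 4], degree = 2.
Handshaking lemma: 2 * 10 = 20.
A tree on 9 vertices has 8 edges. This graph has 10 edges (2 extra). Not a tree.
Diameter (longest shortest path) = 4.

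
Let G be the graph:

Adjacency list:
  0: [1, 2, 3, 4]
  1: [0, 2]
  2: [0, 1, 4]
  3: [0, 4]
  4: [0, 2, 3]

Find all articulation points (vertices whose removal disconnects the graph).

No articulation points. The graph is biconnected.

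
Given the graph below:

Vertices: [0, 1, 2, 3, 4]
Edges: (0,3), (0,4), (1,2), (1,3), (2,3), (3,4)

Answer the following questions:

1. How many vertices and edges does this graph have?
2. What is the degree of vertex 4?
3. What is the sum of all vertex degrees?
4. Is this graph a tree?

Count: 5 vertices, 6 edges.
Vertex 4 has neighbors [0, 3], degree = 2.
Handshaking lemma: 2 * 6 = 12.
A tree on 5 vertices has 4 edges. This graph has 6 edges (2 extra). Not a tree.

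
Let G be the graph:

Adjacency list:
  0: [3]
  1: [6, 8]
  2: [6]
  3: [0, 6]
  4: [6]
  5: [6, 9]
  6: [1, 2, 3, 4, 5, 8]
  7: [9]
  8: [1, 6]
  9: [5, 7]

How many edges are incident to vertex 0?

Vertex 0 has neighbors [3], so deg(0) = 1.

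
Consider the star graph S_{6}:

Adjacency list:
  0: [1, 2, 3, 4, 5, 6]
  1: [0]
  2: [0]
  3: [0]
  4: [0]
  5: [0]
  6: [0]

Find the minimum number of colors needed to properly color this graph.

S_{6} has one hub adjacent to 6 leaves; leaves are pairwise non-adjacent.
Color the hub 0 and every leaf 1.
Chromatic number = 2.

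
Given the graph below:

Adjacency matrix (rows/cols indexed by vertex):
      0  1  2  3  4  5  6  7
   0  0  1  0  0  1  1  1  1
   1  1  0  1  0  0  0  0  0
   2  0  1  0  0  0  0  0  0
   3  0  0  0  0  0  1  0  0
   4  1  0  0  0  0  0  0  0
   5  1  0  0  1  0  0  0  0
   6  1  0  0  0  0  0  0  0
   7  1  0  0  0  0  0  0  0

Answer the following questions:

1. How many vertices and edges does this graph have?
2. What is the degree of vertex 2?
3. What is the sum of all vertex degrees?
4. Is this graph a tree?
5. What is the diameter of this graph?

Count: 8 vertices, 7 edges.
Vertex 2 has neighbors [1], degree = 1.
Handshaking lemma: 2 * 7 = 14.
A graph is a tree iff it is connected and has exactly n-1 edges. This graph is connected (all 8 vertices in one component) and has 8-1 = 7 edges. It is a tree.
Diameter (longest shortest path) = 4.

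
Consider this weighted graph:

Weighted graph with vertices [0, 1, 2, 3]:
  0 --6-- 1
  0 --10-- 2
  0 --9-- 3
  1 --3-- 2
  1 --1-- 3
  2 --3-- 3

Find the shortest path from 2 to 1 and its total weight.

Using Dijkstra's algorithm from vertex 2:
Shortest path: 2 -> 1
Total weight: 3 = 3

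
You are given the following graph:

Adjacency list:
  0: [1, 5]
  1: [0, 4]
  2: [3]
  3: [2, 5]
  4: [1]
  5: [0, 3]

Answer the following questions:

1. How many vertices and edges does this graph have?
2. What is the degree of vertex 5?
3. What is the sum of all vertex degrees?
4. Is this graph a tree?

Count: 6 vertices, 5 edges.
Vertex 5 has neighbors [0, 3], degree = 2.
Handshaking lemma: 2 * 5 = 10.
A graph is a tree iff it is connected and has exactly n-1 edges. This graph is connected (all 6 vertices in one component) and has 6-1 = 5 edges. It is a tree.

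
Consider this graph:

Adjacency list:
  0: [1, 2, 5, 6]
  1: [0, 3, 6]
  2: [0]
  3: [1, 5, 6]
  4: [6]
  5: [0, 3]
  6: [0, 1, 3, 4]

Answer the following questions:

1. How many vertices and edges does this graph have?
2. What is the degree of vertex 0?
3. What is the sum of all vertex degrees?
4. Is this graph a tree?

Count: 7 vertices, 9 edges.
Vertex 0 has neighbors [1, 2, 5, 6], degree = 4.
Handshaking lemma: 2 * 9 = 18.
A tree on 7 vertices has 6 edges. This graph has 9 edges (3 extra). Not a tree.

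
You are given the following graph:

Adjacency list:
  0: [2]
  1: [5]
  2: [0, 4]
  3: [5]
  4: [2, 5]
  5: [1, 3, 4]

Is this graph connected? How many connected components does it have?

Checking connectivity: the graph has 1 connected component(s).
All vertices are reachable from each other. The graph IS connected.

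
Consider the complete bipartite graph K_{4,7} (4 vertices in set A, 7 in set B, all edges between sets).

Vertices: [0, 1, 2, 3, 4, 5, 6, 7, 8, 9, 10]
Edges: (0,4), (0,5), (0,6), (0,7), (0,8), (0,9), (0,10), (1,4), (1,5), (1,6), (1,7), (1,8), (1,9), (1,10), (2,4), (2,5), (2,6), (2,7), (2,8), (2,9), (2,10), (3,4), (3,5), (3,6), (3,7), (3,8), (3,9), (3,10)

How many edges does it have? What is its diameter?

K_{4,7} has 4 * 7 = 28 edges.
Any vertex reaches any opposite-side vertex in 1 step; same-side vertices reach in 2 steps via any opposite-side vertex.
Diameter = 2.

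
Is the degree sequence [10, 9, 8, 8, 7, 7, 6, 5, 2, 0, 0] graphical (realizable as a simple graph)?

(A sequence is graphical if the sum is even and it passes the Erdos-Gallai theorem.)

Sum of degrees = 62. Sum is even but fails Erdos-Gallai. The sequence is NOT graphical.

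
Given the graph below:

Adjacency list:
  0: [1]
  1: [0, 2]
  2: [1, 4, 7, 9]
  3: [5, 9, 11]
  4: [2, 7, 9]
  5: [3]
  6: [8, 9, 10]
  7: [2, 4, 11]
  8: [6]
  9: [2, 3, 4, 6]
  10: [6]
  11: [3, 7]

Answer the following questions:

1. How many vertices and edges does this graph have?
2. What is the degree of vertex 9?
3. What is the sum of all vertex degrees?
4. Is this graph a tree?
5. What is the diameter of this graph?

Count: 12 vertices, 14 edges.
Vertex 9 has neighbors [2, 3, 4, 6], degree = 4.
Handshaking lemma: 2 * 14 = 28.
A tree on 12 vertices has 11 edges. This graph has 14 edges (3 extra). Not a tree.
Diameter (longest shortest path) = 5.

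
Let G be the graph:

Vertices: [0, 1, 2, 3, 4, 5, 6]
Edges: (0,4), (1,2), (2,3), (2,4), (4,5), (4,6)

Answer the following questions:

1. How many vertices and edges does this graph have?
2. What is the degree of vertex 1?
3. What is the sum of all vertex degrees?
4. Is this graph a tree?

Count: 7 vertices, 6 edges.
Vertex 1 has neighbors [2], degree = 1.
Handshaking lemma: 2 * 6 = 12.
A graph is a tree iff it is connected and has exactly n-1 edges. This graph is connected (all 7 vertices in one component) and has 7-1 = 6 edges. It is a tree.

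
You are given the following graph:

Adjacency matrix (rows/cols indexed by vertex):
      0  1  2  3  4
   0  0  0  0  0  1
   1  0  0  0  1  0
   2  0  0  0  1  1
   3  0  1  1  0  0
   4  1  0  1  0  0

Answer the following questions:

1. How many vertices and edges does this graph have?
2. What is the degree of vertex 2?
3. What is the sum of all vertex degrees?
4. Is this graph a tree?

Count: 5 vertices, 4 edges.
Vertex 2 has neighbors [3, 4], degree = 2.
Handshaking lemma: 2 * 4 = 8.
A graph is a tree iff it is connected and has exactly n-1 edges. This graph is connected (all 5 vertices in one component) and has 5-1 = 4 edges. It is a tree.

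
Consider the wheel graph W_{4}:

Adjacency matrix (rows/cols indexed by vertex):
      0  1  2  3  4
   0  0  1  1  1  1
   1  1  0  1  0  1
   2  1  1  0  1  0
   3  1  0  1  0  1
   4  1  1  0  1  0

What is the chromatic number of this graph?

W_{4} = C_{4} plus a hub adjacent to every cycle vertex.
The outer cycle needs 2 colors (even cycle); the hub is adjacent to all of them so needs a fresh color.
Chromatic number = 2 + 1 = 3.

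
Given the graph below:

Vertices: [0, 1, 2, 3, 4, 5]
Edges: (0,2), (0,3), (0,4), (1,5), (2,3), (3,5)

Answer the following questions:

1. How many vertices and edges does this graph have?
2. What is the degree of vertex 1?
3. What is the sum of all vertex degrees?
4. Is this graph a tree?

Count: 6 vertices, 6 edges.
Vertex 1 has neighbors [5], degree = 1.
Handshaking lemma: 2 * 6 = 12.
A tree on 6 vertices has 5 edges. This graph has 6 edges (1 extra). Not a tree.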